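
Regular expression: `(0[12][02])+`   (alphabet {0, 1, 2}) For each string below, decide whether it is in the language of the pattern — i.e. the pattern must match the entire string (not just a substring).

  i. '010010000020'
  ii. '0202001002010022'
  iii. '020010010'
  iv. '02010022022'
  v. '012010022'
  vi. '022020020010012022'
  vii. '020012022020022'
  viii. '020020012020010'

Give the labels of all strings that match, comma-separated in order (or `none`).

iii, v, vi, vii, viii

i. '010010000020' → no match
ii → no match
iii. '020010010' → match
iv. '02010022022' → no match
v. '012010022' → match
vi → match
vii → match
viii → match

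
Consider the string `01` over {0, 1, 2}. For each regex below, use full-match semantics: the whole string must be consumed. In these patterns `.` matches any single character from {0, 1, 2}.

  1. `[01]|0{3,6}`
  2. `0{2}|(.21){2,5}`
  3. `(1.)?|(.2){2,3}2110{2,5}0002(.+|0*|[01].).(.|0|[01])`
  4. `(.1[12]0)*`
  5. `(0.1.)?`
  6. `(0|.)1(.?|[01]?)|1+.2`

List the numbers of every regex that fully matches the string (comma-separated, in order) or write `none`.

1 → no match
2 → no match
3 → no match
4 → no match
5 → no match
6 → match

6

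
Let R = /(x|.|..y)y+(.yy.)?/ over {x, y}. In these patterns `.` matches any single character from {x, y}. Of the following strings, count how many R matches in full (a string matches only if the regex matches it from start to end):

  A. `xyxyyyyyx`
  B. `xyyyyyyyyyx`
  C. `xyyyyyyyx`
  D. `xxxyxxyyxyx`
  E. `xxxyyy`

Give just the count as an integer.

A → no match
B → match
C → match
D → no match
E → no match
Total matched: 2

2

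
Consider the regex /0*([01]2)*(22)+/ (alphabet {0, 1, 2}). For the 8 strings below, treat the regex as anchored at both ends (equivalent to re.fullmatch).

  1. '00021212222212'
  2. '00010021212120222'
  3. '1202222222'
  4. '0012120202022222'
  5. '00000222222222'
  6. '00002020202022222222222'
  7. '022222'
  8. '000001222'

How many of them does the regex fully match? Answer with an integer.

1 → no match — must end with '22'
2 → no match
3. '1202222222' → match
4 → match
5 → match
6 → match
7. '022222' → match
8. '000001222' → match
Total matched: 6

6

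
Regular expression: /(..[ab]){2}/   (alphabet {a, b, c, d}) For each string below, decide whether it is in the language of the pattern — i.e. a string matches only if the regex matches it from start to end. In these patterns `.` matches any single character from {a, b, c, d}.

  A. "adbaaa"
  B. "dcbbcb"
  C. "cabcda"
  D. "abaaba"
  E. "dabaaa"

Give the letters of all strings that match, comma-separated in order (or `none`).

A, B, C, D, E

A → match
B → match
C → match
D → match
E → match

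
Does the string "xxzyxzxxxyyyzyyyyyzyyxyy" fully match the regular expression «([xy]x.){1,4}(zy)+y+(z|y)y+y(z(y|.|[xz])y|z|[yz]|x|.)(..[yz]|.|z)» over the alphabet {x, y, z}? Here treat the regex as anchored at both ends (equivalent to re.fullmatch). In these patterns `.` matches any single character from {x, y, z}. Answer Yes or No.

No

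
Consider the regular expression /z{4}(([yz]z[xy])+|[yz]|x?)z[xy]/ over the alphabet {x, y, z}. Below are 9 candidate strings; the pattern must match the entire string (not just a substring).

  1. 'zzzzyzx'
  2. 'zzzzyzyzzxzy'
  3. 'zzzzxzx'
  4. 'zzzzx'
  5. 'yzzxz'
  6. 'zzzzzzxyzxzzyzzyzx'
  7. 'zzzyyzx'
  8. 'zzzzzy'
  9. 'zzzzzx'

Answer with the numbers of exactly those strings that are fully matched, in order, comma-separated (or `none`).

1 → match
2 → match
3 → match
4 → no match
5 → no match — must start with 'z'
6 → match
7 → no match
8 → match
9 → match

1, 2, 3, 6, 8, 9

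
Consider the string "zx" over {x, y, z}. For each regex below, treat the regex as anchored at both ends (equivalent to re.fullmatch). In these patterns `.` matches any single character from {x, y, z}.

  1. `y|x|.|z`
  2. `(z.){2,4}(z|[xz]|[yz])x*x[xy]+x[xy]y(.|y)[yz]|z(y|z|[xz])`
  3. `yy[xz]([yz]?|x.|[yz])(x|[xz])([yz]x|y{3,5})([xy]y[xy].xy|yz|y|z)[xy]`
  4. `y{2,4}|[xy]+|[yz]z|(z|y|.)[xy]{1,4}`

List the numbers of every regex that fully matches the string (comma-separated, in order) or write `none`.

2, 4

1 → no match
2 → match
3 → no match — must start with "yy"
4 → match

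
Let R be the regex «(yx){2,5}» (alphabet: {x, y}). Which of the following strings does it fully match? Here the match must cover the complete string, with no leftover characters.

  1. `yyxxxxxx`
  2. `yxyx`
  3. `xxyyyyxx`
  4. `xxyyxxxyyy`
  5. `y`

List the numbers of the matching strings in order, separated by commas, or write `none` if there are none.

1 → no match — must start with `yx`
2 → match
3 → no match — must start with `yx`
4 → no match — must start with `yx`
5 → no match — must start with `yx`

2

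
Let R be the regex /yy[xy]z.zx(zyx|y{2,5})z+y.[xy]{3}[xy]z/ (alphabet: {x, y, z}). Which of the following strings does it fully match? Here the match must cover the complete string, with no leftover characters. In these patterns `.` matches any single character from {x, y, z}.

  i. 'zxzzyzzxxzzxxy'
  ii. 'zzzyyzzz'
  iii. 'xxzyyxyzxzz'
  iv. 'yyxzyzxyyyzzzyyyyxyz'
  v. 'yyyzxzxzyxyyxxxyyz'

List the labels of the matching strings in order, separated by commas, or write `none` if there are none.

iv

i → no match — must start with 'yy'
ii. 'zzzyyzzz' → no match — must start with 'yy'
iii. 'xxzyyxyzxzz' → no match — must start with 'yy'
iv → match
v → no match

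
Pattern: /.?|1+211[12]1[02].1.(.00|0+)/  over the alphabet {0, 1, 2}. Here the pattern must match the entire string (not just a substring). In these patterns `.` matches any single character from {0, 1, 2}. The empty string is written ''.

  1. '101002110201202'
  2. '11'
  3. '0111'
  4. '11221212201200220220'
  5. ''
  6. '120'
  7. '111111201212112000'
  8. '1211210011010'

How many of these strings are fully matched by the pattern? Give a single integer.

1

1 → no match
2 → no match
3 → no match
4 → no match
5 → match
6 → no match
7 → no match
8 → no match
Total matched: 1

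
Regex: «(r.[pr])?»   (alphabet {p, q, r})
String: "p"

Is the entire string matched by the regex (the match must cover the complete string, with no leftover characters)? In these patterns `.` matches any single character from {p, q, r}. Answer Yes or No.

No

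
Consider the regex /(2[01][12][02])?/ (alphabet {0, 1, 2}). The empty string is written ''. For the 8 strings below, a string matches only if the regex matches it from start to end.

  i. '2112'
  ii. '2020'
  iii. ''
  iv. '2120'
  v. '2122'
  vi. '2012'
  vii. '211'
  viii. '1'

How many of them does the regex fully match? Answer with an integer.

6

i. '2112' → match
ii. '2020' → match
iii. '' → match
iv. '2120' → match
v. '2122' → match
vi. '2012' → match
vii. '211' → no match
viii. '1' → no match
Total matched: 6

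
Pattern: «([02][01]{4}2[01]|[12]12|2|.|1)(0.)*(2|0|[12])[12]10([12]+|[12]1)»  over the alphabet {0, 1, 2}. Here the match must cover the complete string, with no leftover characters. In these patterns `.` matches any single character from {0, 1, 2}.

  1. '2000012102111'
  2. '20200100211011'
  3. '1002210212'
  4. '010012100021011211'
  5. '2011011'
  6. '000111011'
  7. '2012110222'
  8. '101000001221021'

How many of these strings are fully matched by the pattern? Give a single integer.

1 → match
2 → no match
3. '1002210212' → match
4 → match
5. '2011011' → match
6. '000111011' → match
7. '2012110222' → match
8 → match
Total matched: 7

7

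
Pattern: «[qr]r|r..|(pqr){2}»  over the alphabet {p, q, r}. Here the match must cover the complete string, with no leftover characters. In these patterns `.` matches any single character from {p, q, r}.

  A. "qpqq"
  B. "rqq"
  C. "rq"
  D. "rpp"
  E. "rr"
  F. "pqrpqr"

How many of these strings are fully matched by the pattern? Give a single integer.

4

A → no match
B → match
C → no match
D → match
E → match
F → match
Total matched: 4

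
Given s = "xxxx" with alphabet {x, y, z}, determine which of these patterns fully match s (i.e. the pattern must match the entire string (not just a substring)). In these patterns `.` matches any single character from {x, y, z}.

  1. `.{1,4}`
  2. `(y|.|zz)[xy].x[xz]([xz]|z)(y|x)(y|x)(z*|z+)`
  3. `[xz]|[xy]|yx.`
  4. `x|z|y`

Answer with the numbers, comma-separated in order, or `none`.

1 → match
2 → no match
3 → no match
4 → no match

1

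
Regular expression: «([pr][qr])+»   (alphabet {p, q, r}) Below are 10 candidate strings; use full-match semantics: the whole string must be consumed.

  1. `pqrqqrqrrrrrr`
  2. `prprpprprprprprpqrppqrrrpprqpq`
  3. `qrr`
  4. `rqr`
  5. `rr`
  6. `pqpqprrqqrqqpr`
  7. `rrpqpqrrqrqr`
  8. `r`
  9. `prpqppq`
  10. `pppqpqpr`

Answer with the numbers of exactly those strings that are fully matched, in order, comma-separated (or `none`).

1 → no match
2 → no match
3 → no match
4 → no match
5 → match
6 → no match
7 → no match
8 → no match
9 → no match
10 → no match

5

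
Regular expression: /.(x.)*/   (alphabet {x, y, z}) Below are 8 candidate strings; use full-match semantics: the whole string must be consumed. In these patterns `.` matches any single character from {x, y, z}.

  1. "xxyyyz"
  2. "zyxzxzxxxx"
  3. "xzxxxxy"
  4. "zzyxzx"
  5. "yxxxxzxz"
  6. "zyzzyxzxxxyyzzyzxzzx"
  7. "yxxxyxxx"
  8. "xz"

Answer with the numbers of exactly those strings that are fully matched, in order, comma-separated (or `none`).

none

1 → no match
2 → no match
3 → no match
4 → no match
5 → no match
6 → no match
7 → no match
8 → no match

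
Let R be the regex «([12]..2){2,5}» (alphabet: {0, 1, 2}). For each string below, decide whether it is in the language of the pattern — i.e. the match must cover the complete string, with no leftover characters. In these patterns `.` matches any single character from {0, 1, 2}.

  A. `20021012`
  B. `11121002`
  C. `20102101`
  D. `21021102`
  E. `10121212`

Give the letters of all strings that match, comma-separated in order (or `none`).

A, B, D, E

A. `20021012` → match
B. `11121002` → match
C. `20102101` → no match — must end with `2`
D. `21021102` → match
E. `10121212` → match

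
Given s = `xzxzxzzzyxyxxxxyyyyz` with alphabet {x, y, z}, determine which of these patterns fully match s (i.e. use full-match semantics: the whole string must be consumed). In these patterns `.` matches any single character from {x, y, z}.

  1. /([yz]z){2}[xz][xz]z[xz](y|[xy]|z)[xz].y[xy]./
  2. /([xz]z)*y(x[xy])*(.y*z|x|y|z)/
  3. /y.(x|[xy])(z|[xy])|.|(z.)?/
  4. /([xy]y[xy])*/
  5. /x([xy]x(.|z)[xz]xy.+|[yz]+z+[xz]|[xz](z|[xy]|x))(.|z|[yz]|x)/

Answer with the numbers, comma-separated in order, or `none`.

2

1 → no match
2 → match
3 → no match
4 → no match
5 → no match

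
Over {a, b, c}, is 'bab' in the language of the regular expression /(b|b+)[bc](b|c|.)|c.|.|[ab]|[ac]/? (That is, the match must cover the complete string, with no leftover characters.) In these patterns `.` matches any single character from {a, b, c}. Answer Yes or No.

No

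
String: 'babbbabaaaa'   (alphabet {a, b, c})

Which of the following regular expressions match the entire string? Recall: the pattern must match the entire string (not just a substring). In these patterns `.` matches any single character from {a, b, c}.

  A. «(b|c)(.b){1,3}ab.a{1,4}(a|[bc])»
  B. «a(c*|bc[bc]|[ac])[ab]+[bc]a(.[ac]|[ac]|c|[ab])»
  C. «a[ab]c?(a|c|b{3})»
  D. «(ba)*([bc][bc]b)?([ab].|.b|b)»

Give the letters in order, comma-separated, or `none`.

A

A → match
B → no match — must start with 'a'
C → no match — must start with 'a'
D → no match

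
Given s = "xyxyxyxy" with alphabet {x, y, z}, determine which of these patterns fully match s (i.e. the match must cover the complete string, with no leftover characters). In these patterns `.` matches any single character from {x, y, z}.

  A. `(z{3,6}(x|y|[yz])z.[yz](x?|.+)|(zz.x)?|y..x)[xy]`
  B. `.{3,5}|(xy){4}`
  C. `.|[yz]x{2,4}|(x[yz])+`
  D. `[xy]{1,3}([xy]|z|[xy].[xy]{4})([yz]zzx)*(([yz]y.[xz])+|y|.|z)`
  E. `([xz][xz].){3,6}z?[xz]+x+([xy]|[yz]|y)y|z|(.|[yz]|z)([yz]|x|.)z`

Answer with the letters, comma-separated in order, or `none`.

B, C, D

A → no match
B → match
C → match
D → match
E → no match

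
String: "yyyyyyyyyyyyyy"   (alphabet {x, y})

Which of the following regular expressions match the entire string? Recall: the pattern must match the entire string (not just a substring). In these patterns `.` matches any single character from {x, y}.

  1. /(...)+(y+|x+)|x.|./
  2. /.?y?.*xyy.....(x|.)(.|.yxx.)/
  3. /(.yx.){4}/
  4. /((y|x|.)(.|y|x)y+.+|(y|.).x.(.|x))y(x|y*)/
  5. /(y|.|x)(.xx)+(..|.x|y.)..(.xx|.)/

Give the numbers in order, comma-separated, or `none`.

1 → match
2 → no match
3 → no match
4 → match
5 → no match

1, 4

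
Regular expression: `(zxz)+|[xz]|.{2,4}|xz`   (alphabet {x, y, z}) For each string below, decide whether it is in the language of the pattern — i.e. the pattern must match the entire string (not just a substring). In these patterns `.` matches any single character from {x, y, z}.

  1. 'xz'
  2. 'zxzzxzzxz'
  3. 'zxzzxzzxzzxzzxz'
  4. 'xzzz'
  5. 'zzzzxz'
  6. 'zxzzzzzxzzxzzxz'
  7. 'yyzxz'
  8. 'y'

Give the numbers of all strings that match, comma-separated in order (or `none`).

1, 2, 3, 4

1 → match
2 → match
3 → match
4 → match
5 → no match
6 → no match
7 → no match
8 → no match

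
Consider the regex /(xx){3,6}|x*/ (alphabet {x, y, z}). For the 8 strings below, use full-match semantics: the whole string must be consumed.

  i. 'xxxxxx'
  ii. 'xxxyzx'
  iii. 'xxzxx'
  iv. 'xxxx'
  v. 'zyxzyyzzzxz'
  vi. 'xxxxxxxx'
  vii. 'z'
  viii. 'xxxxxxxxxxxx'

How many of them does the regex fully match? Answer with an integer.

i. 'xxxxxx' → match
ii. 'xxxyzx' → no match
iii. 'xxzxx' → no match
iv. 'xxxx' → match
v. 'zyxzyyzzzxz' → no match
vi. 'xxxxxxxx' → match
vii. 'z' → no match
viii. 'xxxxxxxxxxxx' → match
Total matched: 4

4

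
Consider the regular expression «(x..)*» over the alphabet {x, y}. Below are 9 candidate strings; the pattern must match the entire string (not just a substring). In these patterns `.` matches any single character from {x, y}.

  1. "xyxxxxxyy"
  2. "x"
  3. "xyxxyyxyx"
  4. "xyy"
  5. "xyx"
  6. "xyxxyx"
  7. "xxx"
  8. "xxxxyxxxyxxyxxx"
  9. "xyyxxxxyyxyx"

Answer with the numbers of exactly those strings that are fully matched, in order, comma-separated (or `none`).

1, 3, 4, 5, 6, 7, 8, 9

1 → match
2 → no match
3 → match
4 → match
5 → match
6 → match
7 → match
8 → match
9 → match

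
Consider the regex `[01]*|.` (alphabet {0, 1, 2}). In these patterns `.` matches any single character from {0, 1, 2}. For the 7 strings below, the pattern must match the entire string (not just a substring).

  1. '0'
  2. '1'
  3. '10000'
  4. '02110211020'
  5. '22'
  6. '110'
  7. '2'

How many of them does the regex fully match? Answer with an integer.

1 → match
2 → match
3 → match
4 → no match
5 → no match
6 → match
7 → match
Total matched: 5

5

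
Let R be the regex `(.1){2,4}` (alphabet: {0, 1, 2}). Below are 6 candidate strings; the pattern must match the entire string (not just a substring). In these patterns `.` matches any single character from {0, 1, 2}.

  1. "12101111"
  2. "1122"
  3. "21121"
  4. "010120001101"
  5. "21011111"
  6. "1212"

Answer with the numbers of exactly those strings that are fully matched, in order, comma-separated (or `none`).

1. "12101111" → no match
2. "1122" → no match — must end with "1"
3. "21121" → no match
4. "010120001101" → no match
5. "21011111" → match
6. "1212" → no match — must end with "1"

5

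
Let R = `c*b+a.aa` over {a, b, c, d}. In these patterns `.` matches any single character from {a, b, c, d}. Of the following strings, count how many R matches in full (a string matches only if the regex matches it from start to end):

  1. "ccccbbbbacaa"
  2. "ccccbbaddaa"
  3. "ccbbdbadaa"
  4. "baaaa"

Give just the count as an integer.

2

1. "ccccbbbbacaa" → match
2. "ccccbbaddaa" → no match
3. "ccbbdbadaa" → no match
4. "baaaa" → match
Total matched: 2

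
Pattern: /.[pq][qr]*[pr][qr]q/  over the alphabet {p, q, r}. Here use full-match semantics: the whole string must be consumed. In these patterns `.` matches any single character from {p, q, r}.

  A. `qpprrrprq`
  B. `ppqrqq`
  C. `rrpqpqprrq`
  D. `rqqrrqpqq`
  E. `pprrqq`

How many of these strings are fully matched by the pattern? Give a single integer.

A → no match
B → match
C → no match
D → match
E → match
Total matched: 3

3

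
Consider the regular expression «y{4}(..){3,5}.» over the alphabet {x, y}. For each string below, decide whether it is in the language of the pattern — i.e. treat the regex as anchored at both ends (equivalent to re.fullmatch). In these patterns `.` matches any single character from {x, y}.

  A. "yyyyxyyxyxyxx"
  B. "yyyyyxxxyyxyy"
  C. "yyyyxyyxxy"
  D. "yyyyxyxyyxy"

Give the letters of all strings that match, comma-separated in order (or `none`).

A, B, D

A → match
B → match
C → no match
D → match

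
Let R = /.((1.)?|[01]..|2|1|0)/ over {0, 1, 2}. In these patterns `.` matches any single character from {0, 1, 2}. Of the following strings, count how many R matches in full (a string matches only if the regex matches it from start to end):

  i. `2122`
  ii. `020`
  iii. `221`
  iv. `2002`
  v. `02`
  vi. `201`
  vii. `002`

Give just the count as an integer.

3

i → match
ii → no match
iii → no match
iv → match
v → match
vi → no match
vii → no match
Total matched: 3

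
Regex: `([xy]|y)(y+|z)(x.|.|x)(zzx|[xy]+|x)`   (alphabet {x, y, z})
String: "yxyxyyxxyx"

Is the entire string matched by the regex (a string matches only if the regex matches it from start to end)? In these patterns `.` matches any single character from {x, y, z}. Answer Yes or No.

No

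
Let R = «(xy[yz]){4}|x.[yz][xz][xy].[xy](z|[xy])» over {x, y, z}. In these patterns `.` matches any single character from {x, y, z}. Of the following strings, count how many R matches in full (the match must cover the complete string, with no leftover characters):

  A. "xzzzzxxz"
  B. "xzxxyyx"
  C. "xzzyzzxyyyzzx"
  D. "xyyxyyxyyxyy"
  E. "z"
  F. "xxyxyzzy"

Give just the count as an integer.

1

A. "xzzzzxxz" → no match
B. "xzxxyyx" → no match
C → no match
D. "xyyxyyxyyxyy" → match
E. "z" → no match
F. "xxyxyzzy" → no match
Total matched: 1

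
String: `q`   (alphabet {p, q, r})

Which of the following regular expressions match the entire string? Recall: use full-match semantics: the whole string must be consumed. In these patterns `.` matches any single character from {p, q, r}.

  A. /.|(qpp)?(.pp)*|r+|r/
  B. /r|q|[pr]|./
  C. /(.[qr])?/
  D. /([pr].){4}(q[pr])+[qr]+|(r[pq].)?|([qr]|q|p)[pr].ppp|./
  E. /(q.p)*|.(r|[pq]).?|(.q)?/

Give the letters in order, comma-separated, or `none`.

A, B, D

A → match
B → match
C → no match
D → match
E → no match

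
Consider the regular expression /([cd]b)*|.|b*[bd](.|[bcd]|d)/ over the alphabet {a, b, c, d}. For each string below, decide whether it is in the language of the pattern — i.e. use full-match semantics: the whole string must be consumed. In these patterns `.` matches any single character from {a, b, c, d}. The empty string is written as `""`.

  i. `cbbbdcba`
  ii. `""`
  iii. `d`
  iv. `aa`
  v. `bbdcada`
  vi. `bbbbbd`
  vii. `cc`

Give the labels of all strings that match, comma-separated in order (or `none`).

i → no match
ii → match
iii → match
iv → no match
v → no match
vi → match
vii → no match

ii, iii, vi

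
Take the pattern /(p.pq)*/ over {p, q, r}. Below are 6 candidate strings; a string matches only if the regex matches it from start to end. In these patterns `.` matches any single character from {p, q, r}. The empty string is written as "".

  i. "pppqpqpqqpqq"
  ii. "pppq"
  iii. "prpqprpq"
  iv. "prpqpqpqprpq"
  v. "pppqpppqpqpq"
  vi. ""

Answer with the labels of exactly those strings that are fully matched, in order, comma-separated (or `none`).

ii, iii, iv, v, vi

i → no match
ii → match
iii → match
iv → match
v → match
vi → match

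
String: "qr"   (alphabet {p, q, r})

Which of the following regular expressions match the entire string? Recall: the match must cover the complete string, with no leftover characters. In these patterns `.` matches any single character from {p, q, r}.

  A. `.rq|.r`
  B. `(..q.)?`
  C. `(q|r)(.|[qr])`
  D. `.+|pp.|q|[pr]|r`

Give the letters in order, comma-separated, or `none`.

A, C, D

A → match
B → no match
C → match
D → match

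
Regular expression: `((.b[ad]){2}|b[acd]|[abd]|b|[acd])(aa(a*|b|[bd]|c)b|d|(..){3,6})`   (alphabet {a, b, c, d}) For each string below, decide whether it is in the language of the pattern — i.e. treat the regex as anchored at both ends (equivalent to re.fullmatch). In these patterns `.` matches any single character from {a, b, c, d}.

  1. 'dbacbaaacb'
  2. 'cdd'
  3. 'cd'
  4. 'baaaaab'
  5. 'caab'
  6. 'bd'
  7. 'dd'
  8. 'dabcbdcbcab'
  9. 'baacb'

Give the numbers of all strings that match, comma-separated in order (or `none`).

1 → match
2 → no match
3 → match
4 → match
5 → match
6 → match
7 → match
8 → match
9 → match

1, 3, 4, 5, 6, 7, 8, 9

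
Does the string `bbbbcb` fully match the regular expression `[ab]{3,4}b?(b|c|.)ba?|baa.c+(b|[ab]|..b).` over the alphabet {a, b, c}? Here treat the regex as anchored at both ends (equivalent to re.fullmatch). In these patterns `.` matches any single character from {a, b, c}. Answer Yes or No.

Yes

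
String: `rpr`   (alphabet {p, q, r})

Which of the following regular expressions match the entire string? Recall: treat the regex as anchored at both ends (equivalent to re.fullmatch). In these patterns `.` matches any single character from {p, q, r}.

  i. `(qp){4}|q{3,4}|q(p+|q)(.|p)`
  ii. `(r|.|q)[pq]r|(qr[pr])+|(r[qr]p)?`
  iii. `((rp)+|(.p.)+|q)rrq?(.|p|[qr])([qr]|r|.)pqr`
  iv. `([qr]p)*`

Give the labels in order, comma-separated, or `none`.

i → no match
ii → match
iii → no match — must end with `pqr`
iv → no match

ii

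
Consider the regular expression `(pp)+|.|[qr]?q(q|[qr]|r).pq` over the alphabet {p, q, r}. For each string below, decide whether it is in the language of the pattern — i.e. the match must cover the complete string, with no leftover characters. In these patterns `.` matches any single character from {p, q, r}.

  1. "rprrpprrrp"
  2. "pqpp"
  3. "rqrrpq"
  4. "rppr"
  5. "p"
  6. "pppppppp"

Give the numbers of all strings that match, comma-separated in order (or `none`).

3, 5, 6

1 → no match
2 → no match
3 → match
4 → no match
5 → match
6 → match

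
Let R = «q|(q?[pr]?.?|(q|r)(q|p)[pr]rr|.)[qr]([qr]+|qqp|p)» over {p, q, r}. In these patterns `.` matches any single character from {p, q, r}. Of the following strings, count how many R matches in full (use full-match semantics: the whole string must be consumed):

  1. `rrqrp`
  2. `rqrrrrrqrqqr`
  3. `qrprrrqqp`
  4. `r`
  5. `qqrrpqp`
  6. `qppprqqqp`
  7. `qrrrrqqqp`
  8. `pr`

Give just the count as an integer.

1 → no match
2 → match
3 → no match
4 → no match
5 → no match
6 → no match
7 → no match
8 → no match
Total matched: 1

1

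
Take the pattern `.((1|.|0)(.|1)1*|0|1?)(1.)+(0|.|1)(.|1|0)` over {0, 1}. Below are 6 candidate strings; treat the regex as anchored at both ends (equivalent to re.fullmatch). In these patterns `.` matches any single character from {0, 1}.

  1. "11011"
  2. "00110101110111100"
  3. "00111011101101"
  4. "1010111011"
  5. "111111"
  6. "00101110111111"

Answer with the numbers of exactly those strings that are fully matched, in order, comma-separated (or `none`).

1, 2, 3, 4, 5, 6

1 → match
2 → match
3 → match
4 → match
5 → match
6 → match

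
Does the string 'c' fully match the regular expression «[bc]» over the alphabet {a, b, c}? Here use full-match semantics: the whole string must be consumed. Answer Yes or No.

Yes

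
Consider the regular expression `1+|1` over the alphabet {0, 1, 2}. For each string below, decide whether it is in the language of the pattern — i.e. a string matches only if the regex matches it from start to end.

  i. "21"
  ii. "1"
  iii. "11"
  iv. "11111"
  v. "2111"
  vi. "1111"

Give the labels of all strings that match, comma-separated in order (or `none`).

ii, iii, iv, vi

i. "21" → no match — must start with "1"
ii. "1" → match
iii. "11" → match
iv. "11111" → match
v. "2111" → no match — must start with "1"
vi. "1111" → match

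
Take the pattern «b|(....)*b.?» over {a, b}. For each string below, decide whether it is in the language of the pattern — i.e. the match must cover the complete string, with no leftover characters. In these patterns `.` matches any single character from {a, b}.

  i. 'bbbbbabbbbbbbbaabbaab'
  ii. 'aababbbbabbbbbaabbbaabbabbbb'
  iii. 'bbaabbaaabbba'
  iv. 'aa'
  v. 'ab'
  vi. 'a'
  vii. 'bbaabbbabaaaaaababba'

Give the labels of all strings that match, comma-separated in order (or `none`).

i → match
ii → no match
iii → no match
iv → no match
v → no match
vi → no match
vii → no match

i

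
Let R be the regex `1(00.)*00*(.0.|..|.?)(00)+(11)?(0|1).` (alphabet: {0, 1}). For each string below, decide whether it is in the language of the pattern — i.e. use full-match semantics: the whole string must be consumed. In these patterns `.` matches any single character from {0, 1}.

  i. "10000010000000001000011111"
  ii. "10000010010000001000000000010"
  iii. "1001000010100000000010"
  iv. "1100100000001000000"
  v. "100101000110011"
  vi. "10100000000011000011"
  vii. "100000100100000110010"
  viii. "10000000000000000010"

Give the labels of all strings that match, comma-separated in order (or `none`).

ii, vii, viii

i → no match
ii → match
iii → no match
iv → no match
v → no match
vi → no match
vii → match
viii → match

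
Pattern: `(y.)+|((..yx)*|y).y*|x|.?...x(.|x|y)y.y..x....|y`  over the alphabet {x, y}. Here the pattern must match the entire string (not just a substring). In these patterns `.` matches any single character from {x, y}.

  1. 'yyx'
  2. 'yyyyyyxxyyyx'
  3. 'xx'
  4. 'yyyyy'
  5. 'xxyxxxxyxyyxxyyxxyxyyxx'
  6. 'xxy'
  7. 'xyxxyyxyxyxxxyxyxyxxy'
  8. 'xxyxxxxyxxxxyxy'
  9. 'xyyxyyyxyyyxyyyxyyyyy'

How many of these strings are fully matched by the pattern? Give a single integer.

2

1 → no match
2 → no match
3 → no match
4 → match
5 → no match
6 → no match
7 → no match
8 → no match
9 → match
Total matched: 2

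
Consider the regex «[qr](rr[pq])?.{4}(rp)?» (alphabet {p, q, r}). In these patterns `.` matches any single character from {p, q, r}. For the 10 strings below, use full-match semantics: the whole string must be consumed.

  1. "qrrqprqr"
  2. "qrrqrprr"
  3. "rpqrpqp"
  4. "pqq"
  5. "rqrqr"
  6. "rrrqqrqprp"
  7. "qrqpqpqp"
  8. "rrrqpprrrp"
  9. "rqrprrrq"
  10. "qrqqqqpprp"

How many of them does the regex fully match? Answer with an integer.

5

1. "qrrqprqr" → match
2. "qrrqrprr" → match
3. "rpqrpqp" → no match
4. "pqq" → no match
5. "rqrqr" → match
6. "rrrqqrqprp" → match
7. "qrqpqpqp" → no match
8. "rrrqpprrrp" → match
9. "rqrprrrq" → no match
10. "qrqqqqpprp" → no match
Total matched: 5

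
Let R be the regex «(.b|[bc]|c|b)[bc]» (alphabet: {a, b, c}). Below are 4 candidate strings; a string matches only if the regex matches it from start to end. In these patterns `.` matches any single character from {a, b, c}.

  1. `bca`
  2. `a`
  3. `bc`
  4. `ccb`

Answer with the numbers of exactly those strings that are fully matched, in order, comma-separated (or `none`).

1 → no match
2 → no match
3 → match
4 → no match

3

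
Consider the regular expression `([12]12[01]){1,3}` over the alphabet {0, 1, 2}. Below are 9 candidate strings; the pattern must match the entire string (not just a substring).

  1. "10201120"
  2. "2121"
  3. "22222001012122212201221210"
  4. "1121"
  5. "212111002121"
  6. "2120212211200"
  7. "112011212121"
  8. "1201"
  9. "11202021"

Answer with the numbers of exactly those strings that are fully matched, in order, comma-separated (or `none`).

1 → no match
2 → match
3 → no match
4 → match
5 → no match
6 → no match
7 → match
8 → no match
9 → no match

2, 4, 7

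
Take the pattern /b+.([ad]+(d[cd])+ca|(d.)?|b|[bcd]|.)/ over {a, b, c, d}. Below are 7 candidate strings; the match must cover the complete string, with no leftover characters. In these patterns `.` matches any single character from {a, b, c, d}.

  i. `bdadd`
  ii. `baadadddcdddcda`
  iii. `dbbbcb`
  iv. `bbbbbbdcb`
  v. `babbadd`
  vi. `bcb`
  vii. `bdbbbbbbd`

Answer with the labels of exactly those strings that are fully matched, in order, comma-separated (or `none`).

vi

i → no match
ii → no match
iii → no match — must start with `b`
iv → no match
v → no match
vi → match
vii → no match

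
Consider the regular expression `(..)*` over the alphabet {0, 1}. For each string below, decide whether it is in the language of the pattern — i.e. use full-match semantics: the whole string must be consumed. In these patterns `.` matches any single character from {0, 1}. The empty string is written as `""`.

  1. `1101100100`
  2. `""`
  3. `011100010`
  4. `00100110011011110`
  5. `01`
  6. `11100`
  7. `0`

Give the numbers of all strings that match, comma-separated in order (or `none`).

1 → match
2 → match
3 → no match
4 → no match
5 → match
6 → no match
7 → no match

1, 2, 5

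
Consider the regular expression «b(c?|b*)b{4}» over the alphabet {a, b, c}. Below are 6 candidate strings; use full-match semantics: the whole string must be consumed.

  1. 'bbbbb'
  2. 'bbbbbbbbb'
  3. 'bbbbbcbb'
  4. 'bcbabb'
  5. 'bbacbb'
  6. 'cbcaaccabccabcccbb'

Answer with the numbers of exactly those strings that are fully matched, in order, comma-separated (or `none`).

1 → match
2 → match
3 → no match
4 → no match
5 → no match
6 → no match — must start with 'b'

1, 2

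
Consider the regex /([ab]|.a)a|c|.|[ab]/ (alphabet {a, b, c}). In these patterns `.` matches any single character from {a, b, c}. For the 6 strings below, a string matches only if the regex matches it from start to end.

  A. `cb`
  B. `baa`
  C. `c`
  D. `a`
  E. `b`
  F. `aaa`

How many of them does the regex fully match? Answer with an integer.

5

A → no match
B → match
C → match
D → match
E → match
F → match
Total matched: 5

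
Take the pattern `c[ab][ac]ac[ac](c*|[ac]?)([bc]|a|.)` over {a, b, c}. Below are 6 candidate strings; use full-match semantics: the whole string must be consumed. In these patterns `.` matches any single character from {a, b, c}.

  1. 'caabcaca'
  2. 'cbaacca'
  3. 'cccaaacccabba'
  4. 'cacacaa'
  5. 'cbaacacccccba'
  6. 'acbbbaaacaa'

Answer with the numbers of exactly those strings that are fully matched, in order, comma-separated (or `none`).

2, 4

1 → no match
2 → match
3 → no match
4 → match
5 → no match
6 → no match — must start with 'c'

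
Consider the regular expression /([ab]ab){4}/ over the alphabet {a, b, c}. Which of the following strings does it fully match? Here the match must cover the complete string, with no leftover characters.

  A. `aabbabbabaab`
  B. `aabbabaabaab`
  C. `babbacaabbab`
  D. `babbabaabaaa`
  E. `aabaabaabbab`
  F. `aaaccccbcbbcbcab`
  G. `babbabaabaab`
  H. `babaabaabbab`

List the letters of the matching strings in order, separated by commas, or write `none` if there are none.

A → match
B → match
C → no match
D → no match — must end with `ab`
E → match
F → no match
G → match
H → match

A, B, E, G, H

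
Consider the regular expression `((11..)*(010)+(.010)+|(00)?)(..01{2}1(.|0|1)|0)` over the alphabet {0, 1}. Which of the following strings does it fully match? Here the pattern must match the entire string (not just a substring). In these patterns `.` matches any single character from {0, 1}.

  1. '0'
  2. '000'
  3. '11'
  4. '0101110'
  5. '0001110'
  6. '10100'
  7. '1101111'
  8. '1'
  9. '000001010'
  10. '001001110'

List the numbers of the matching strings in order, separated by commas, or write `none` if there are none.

1, 2, 4, 5, 7, 10

1 → match
2 → match
3 → no match
4 → match
5 → match
6 → no match
7 → match
8 → no match
9 → no match
10 → match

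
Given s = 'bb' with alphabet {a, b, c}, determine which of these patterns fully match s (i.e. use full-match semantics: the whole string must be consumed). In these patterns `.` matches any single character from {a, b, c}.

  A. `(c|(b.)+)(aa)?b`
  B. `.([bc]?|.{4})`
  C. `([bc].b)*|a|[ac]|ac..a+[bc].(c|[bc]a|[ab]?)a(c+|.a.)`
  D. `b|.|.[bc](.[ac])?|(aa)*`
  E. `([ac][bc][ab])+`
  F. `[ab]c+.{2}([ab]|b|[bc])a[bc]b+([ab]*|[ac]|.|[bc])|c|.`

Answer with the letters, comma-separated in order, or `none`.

A → no match
B → match
C → no match
D → match
E → no match
F → no match

B, D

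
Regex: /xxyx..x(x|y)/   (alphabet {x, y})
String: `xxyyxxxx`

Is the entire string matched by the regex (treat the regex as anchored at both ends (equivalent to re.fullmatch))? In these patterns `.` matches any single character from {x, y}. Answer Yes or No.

No

Every match must start with `xxyx`, but `xxyyxxxx` does not.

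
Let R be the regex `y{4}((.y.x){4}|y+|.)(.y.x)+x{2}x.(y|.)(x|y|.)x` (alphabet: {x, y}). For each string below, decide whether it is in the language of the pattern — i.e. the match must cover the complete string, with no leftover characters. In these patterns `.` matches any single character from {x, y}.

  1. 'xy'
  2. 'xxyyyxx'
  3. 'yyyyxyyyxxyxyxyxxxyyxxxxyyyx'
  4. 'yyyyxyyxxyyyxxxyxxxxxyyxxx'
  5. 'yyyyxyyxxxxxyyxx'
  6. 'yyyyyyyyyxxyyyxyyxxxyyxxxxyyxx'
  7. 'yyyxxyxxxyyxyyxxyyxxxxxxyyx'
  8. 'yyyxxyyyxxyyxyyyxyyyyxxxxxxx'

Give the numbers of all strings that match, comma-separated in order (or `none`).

5, 6

1 → no match — must start with 'y'
2 → no match — must start with 'y'
3 → no match
4 → no match
5 → match
6 → match
7 → no match
8 → no match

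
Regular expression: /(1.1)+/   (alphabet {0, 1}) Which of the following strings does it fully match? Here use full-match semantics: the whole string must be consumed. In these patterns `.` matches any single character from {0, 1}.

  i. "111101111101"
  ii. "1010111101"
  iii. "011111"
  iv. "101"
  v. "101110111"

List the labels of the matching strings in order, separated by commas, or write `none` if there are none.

i, iv

i. "111101111101" → match
ii. "1010111101" → no match
iii. "011111" → no match — must start with "1"
iv. "101" → match
v. "101110111" → no match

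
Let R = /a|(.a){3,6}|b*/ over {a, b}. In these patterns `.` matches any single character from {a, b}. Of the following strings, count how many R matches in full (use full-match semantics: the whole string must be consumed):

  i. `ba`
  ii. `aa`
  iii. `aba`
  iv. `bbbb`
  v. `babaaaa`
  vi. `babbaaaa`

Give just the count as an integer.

1

i. `ba` → no match
ii. `aa` → no match
iii. `aba` → no match
iv. `bbbb` → match
v. `babaaaa` → no match
vi. `babbaaaa` → no match
Total matched: 1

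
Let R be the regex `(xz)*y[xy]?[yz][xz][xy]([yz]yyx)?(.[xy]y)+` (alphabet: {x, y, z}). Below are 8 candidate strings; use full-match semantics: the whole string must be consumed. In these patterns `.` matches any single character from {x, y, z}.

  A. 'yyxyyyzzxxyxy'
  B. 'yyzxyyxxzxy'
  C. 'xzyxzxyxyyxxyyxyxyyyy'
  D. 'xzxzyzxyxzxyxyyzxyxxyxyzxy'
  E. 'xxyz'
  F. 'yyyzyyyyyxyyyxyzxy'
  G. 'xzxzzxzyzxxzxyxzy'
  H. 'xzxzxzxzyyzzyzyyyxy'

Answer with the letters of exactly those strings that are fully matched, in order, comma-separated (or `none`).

H

A → no match
B → no match
C → no match
D → no match
E → no match — must end with 'y'
F → no match
G → no match
H → match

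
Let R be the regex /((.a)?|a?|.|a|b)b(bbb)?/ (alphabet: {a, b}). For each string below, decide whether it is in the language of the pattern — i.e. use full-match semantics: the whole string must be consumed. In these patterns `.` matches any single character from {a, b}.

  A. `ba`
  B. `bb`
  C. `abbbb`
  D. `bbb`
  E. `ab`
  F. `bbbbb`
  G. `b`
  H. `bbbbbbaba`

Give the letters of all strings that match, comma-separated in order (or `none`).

A → no match
B → match
C → match
D → no match
E → match
F → match
G → match
H → no match

B, C, E, F, G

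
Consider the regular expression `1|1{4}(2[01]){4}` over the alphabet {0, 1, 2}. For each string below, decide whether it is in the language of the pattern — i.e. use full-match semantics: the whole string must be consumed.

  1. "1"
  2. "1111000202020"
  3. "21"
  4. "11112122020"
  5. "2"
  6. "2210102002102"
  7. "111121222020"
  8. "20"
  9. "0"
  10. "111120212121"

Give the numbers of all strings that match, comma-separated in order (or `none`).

1, 10

1 → match
2 → no match
3 → no match — must start with "1"
4 → no match
5 → no match — must start with "1"
6 → no match — must start with "1"
7 → no match
8 → no match — must start with "1"
9 → no match — must start with "1"
10 → match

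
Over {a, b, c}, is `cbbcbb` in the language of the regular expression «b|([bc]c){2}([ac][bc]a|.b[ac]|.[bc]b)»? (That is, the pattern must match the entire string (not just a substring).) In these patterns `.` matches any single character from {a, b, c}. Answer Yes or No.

No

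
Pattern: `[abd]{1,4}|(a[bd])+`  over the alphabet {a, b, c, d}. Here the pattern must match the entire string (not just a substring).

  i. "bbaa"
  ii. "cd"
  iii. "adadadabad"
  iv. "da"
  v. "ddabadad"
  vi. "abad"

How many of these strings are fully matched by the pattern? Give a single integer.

i → match
ii → no match
iii → match
iv → match
v → no match
vi → match
Total matched: 4

4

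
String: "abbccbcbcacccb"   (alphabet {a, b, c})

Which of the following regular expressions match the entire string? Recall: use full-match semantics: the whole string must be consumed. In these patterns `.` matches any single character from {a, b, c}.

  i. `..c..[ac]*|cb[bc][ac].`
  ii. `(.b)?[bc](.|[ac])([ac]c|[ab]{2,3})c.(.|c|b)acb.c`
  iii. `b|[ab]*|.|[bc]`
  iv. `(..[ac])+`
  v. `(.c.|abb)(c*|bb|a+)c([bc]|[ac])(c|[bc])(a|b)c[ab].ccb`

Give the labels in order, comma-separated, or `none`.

v

i → no match
ii → no match — must end with "c"
iii → no match
iv → no match
v → match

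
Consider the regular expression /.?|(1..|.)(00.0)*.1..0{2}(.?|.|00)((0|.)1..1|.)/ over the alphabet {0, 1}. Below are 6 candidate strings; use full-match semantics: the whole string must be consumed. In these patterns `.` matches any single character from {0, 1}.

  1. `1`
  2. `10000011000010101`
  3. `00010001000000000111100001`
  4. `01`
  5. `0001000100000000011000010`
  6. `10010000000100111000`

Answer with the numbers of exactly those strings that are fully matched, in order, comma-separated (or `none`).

1 → match
2 → no match
3 → match
4 → no match
5 → match
6 → match

1, 3, 5, 6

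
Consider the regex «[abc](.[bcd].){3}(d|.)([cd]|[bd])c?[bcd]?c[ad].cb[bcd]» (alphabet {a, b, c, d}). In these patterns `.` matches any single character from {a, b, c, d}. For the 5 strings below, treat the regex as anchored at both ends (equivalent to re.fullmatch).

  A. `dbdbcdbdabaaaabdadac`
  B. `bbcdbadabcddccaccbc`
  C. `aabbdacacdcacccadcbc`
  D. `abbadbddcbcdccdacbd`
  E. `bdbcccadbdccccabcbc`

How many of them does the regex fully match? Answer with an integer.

A → no match
B → no match
C → no match
D → match
E → match
Total matched: 2

2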